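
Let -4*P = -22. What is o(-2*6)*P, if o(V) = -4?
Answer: -22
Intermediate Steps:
P = 11/2 (P = -¼*(-22) = 11/2 ≈ 5.5000)
o(-2*6)*P = -4*11/2 = -22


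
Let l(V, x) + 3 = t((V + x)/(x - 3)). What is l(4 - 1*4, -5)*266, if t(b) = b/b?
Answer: -532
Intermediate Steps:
t(b) = 1
l(V, x) = -2 (l(V, x) = -3 + 1 = -2)
l(4 - 1*4, -5)*266 = -2*266 = -532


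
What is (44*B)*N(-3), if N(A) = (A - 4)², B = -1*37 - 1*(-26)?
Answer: -23716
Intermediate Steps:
B = -11 (B = -37 + 26 = -11)
N(A) = (-4 + A)²
(44*B)*N(-3) = (44*(-11))*(-4 - 3)² = -484*(-7)² = -484*49 = -23716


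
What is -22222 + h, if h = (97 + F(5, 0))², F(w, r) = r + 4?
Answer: -12021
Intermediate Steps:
F(w, r) = 4 + r
h = 10201 (h = (97 + (4 + 0))² = (97 + 4)² = 101² = 10201)
-22222 + h = -22222 + 10201 = -12021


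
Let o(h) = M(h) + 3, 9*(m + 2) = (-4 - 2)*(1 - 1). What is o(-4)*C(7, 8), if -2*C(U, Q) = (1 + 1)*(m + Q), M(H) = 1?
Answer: -24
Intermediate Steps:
m = -2 (m = -2 + ((-4 - 2)*(1 - 1))/9 = -2 + (-6*0)/9 = -2 + (⅑)*0 = -2 + 0 = -2)
C(U, Q) = 2 - Q (C(U, Q) = -(1 + 1)*(-2 + Q)/2 = -(-2 + Q) = -(-4 + 2*Q)/2 = 2 - Q)
o(h) = 4 (o(h) = 1 + 3 = 4)
o(-4)*C(7, 8) = 4*(2 - 1*8) = 4*(2 - 8) = 4*(-6) = -24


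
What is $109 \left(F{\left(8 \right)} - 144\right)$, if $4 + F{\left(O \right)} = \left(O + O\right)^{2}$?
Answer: $11772$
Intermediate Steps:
$F{\left(O \right)} = -4 + 4 O^{2}$ ($F{\left(O \right)} = -4 + \left(O + O\right)^{2} = -4 + \left(2 O\right)^{2} = -4 + 4 O^{2}$)
$109 \left(F{\left(8 \right)} - 144\right) = 109 \left(\left(-4 + 4 \cdot 8^{2}\right) - 144\right) = 109 \left(\left(-4 + 4 \cdot 64\right) - 144\right) = 109 \left(\left(-4 + 256\right) - 144\right) = 109 \left(252 - 144\right) = 109 \cdot 108 = 11772$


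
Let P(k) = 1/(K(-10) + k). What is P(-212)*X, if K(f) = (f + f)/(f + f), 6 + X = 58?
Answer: -52/211 ≈ -0.24645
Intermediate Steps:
X = 52 (X = -6 + 58 = 52)
K(f) = 1 (K(f) = (2*f)/((2*f)) = (2*f)*(1/(2*f)) = 1)
P(k) = 1/(1 + k)
P(-212)*X = 52/(1 - 212) = 52/(-211) = -1/211*52 = -52/211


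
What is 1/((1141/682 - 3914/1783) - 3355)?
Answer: -1216006/4080335075 ≈ -0.00029802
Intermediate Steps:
1/((1141/682 - 3914/1783) - 3355) = 1/(-634945/1216006 - 3355) = 1/(-4080335075/1216006) = -1216006/4080335075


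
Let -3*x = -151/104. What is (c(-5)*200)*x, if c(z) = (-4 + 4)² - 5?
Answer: -18875/39 ≈ -483.97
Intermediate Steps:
c(z) = -5 (c(z) = 0² - 5 = 0 - 5 = -5)
x = 151/312 (x = -(-151)/(3*104) = -⅓*(-151/104) = 151/312 ≈ 0.48397)
(c(-5)*200)*x = -5*200*(151/312) = -1000*151/312 = -18875/39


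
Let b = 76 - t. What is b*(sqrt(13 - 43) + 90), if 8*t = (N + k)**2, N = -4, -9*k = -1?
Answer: 240115/36 + 48023*I*sqrt(30)/648 ≈ 6669.9 + 405.92*I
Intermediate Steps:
k = 1/9 (k = -1/9*(-1) = 1/9 ≈ 0.11111)
t = 1225/648 (t = (-4 + 1/9)**2/8 = (-35/9)**2/8 = (1/8)*(1225/81) = 1225/648 ≈ 1.8904)
b = 48023/648 (b = 76 - 1*1225/648 = 76 - 1225/648 = 48023/648 ≈ 74.110)
b*(sqrt(13 - 43) + 90) = 48023*(sqrt(13 - 43) + 90)/648 = 48023*(sqrt(-30) + 90)/648 = 48023*(I*sqrt(30) + 90)/648 = 48023*(90 + I*sqrt(30))/648 = 240115/36 + 48023*I*sqrt(30)/648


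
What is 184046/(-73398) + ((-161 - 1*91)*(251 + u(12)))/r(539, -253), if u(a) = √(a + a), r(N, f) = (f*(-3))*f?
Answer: -5116538491/2349066291 + 168*√6/64009 ≈ -2.1717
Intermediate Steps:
r(N, f) = -3*f² (r(N, f) = (-3*f)*f = -3*f²)
u(a) = √2*√a (u(a) = √(2*a) = √2*√a)
184046/(-73398) + ((-161 - 1*91)*(251 + u(12)))/r(539, -253) = 184046/(-73398) + ((-161 - 1*91)*(251 + √2*√12))/((-3*(-253)²)) = 184046*(-1/73398) + ((-161 - 91)*(251 + √2*(2*√3)))/((-3*64009)) = -92023/36699 - 252*(251 + 2*√6)/(-192027) = -92023/36699 + (-63252 - 504*√6)*(-1/192027) = -92023/36699 + (21084/64009 + 168*√6/64009) = -5116538491/2349066291 + 168*√6/64009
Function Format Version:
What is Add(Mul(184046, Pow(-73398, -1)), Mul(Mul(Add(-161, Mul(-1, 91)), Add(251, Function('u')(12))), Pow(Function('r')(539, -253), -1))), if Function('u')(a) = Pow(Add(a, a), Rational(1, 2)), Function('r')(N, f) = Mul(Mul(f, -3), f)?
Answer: Add(Rational(-5116538491, 2349066291), Mul(Rational(168, 64009), Pow(6, Rational(1, 2)))) ≈ -2.1717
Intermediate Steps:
Function('r')(N, f) = Mul(-3, Pow(f, 2)) (Function('r')(N, f) = Mul(Mul(-3, f), f) = Mul(-3, Pow(f, 2)))
Function('u')(a) = Mul(Pow(2, Rational(1, 2)), Pow(a, Rational(1, 2))) (Function('u')(a) = Pow(Mul(2, a), Rational(1, 2)) = Mul(Pow(2, Rational(1, 2)), Pow(a, Rational(1, 2))))
Add(Mul(184046, Pow(-73398, -1)), Mul(Mul(Add(-161, Mul(-1, 91)), Add(251, Function('u')(12))), Pow(Function('r')(539, -253), -1))) = Add(Mul(184046, Pow(-73398, -1)), Mul(Mul(Add(-161, Mul(-1, 91)), Add(251, Mul(Pow(2, Rational(1, 2)), Pow(12, Rational(1, 2))))), Pow(Mul(-3, Pow(-253, 2)), -1))) = Add(Mul(184046, Rational(-1, 73398)), Mul(Mul(Add(-161, -91), Add(251, Mul(Pow(2, Rational(1, 2)), Mul(2, Pow(3, Rational(1, 2)))))), Pow(Mul(-3, 64009), -1))) = Add(Rational(-92023, 36699), Mul(Mul(-252, Add(251, Mul(2, Pow(6, Rational(1, 2))))), Pow(-192027, -1))) = Add(Rational(-92023, 36699), Mul(Add(-63252, Mul(-504, Pow(6, Rational(1, 2)))), Rational(-1, 192027))) = Add(Rational(-92023, 36699), Add(Rational(21084, 64009), Mul(Rational(168, 64009), Pow(6, Rational(1, 2))))) = Add(Rational(-5116538491, 2349066291), Mul(Rational(168, 64009), Pow(6, Rational(1, 2))))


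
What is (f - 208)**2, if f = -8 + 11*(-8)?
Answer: 92416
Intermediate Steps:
f = -96 (f = -8 - 88 = -96)
(f - 208)**2 = (-96 - 208)**2 = (-304)**2 = 92416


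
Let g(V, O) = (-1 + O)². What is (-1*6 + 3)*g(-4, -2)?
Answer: -27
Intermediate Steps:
(-1*6 + 3)*g(-4, -2) = (-1*6 + 3)*(-1 - 2)² = (-6 + 3)*(-3)² = -3*9 = -27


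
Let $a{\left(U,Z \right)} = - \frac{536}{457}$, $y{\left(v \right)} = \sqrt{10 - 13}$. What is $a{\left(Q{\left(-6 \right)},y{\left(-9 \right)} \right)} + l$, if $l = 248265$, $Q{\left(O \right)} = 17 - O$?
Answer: $\frac{113456569}{457} \approx 2.4826 \cdot 10^{5}$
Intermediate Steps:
$y{\left(v \right)} = i \sqrt{3}$ ($y{\left(v \right)} = \sqrt{-3} = i \sqrt{3}$)
$a{\left(U,Z \right)} = - \frac{536}{457}$ ($a{\left(U,Z \right)} = \left(-536\right) \frac{1}{457} = - \frac{536}{457}$)
$a{\left(Q{\left(-6 \right)},y{\left(-9 \right)} \right)} + l = - \frac{536}{457} + 248265 = \frac{113456569}{457}$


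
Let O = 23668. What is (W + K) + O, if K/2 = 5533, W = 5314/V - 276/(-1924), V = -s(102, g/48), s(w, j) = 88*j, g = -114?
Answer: 3494344741/100529 ≈ 34760.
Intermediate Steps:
V = 209 (V = -88*(-114/48) = -88*(-114*1/48) = -88*(-19)/8 = -1*(-209) = 209)
W = 2570455/100529 (W = 5314/209 - 276/(-1924) = 5314*(1/209) - 276*(-1/1924) = 5314/209 + 69/481 = 2570455/100529 ≈ 25.569)
K = 11066 (K = 2*5533 = 11066)
(W + K) + O = (2570455/100529 + 11066) + 23668 = 1115024369/100529 + 23668 = 3494344741/100529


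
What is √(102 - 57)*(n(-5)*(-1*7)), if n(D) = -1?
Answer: 21*√5 ≈ 46.957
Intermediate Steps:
√(102 - 57)*(n(-5)*(-1*7)) = √(102 - 57)*(-(-1)*7) = √45*(-1*(-7)) = (3*√5)*7 = 21*√5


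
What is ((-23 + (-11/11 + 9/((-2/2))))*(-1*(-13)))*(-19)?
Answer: 8151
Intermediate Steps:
((-23 + (-11/11 + 9/((-2/2))))*(-1*(-13)))*(-19) = ((-23 + (-11*1/11 + 9/((-2*½))))*13)*(-19) = ((-23 + (-1 + 9/(-1)))*13)*(-19) = ((-23 + (-1 + 9*(-1)))*13)*(-19) = ((-23 + (-1 - 9))*13)*(-19) = ((-23 - 10)*13)*(-19) = -33*13*(-19) = -429*(-19) = 8151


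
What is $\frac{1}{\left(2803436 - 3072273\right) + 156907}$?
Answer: $- \frac{1}{111930} \approx -8.9341 \cdot 10^{-6}$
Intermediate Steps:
$\frac{1}{\left(2803436 - 3072273\right) + 156907} = \frac{1}{-268837 + 156907} = \frac{1}{-111930} = - \frac{1}{111930}$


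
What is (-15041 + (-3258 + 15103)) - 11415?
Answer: -14611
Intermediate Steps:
(-15041 + (-3258 + 15103)) - 11415 = (-15041 + 11845) - 11415 = -3196 - 11415 = -14611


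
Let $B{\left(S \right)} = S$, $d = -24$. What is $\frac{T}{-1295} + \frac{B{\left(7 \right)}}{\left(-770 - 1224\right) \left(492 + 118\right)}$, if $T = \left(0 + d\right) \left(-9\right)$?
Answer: $- \frac{52547701}{315032060} \approx -0.1668$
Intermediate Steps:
$T = 216$ ($T = \left(0 - 24\right) \left(-9\right) = \left(-24\right) \left(-9\right) = 216$)
$\frac{T}{-1295} + \frac{B{\left(7 \right)}}{\left(-770 - 1224\right) \left(492 + 118\right)} = \frac{216}{-1295} + \frac{7}{\left(-770 - 1224\right) \left(492 + 118\right)} = 216 \left(- \frac{1}{1295}\right) + \frac{7}{\left(-1994\right) 610} = - \frac{216}{1295} + \frac{7}{-1216340} = - \frac{216}{1295} + 7 \left(- \frac{1}{1216340}\right) = - \frac{216}{1295} - \frac{7}{1216340} = - \frac{52547701}{315032060}$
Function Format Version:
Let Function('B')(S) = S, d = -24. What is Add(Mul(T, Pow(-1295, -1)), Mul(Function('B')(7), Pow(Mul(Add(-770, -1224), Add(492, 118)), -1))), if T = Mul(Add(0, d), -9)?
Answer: Rational(-52547701, 315032060) ≈ -0.16680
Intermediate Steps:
T = 216 (T = Mul(Add(0, -24), -9) = Mul(-24, -9) = 216)
Add(Mul(T, Pow(-1295, -1)), Mul(Function('B')(7), Pow(Mul(Add(-770, -1224), Add(492, 118)), -1))) = Add(Mul(216, Pow(-1295, -1)), Mul(7, Pow(Mul(Add(-770, -1224), Add(492, 118)), -1))) = Add(Mul(216, Rational(-1, 1295)), Mul(7, Pow(Mul(-1994, 610), -1))) = Add(Rational(-216, 1295), Mul(7, Pow(-1216340, -1))) = Add(Rational(-216, 1295), Mul(7, Rational(-1, 1216340))) = Add(Rational(-216, 1295), Rational(-7, 1216340)) = Rational(-52547701, 315032060)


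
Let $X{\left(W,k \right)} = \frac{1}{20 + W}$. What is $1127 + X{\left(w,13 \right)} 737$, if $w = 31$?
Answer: $\frac{58214}{51} \approx 1141.5$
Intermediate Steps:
$1127 + X{\left(w,13 \right)} 737 = 1127 + \frac{1}{20 + 31} \cdot 737 = 1127 + \frac{1}{51} \cdot 737 = 1127 + \frac{737}{51} = \frac{58214}{51}$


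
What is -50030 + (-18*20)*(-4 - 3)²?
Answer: -67670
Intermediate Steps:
-50030 + (-18*20)*(-4 - 3)² = -50030 - 360*(-7)² = -50030 - 360*49 = -50030 - 17640 = -67670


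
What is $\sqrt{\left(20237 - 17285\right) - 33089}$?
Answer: $i \sqrt{30137} \approx 173.6 i$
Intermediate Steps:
$\sqrt{\left(20237 - 17285\right) - 33089} = \sqrt{2952 - 33089} = \sqrt{-30137} = i \sqrt{30137}$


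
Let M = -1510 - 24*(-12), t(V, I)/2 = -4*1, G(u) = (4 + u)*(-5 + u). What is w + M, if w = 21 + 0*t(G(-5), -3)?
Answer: -1201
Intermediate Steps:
G(u) = (-5 + u)*(4 + u)
t(V, I) = -8 (t(V, I) = 2*(-4*1) = 2*(-4) = -8)
M = -1222 (M = -1510 + 288 = -1222)
w = 21 (w = 21 + 0*(-8) = 21 + 0 = 21)
w + M = 21 - 1222 = -1201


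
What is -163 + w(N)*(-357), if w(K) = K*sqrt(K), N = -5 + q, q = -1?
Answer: -163 + 2142*I*sqrt(6) ≈ -163.0 + 5246.8*I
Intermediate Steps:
N = -6 (N = -5 - 1 = -6)
w(K) = K**(3/2)
-163 + w(N)*(-357) = -163 + (-6)**(3/2)*(-357) = -163 - 6*I*sqrt(6)*(-357) = -163 + 2142*I*sqrt(6)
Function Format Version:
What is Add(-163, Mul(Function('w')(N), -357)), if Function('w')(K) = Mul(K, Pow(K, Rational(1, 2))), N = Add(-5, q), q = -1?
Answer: Add(-163, Mul(2142, I, Pow(6, Rational(1, 2)))) ≈ Add(-163.00, Mul(5246.8, I))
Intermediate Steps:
N = -6 (N = Add(-5, -1) = -6)
Function('w')(K) = Pow(K, Rational(3, 2))
Add(-163, Mul(Function('w')(N), -357)) = Add(-163, Mul(Pow(-6, Rational(3, 2)), -357)) = Add(-163, Mul(Mul(-6, I, Pow(6, Rational(1, 2))), -357)) = Add(-163, Mul(2142, I, Pow(6, Rational(1, 2))))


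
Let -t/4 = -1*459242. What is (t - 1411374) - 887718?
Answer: -462124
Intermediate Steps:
t = 1836968 (t = -(-4)*459242 = -4*(-459242) = 1836968)
(t - 1411374) - 887718 = (1836968 - 1411374) - 887718 = 425594 - 887718 = -462124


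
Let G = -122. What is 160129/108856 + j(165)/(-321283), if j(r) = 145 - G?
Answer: 51417660955/34973582248 ≈ 1.4702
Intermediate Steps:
j(r) = 267 (j(r) = 145 - 1*(-122) = 145 + 122 = 267)
160129/108856 + j(165)/(-321283) = 160129/108856 + 267/(-321283) = 160129*(1/108856) + 267*(-1/321283) = 160129/108856 - 267/321283 = 51417660955/34973582248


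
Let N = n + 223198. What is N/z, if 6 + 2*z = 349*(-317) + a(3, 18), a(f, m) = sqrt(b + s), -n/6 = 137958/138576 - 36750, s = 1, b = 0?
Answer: -109016075/13591996 ≈ -8.0206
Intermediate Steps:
n = 2546265021/11548 (n = -6*(137958/138576 - 36750) = -6*(137958*(1/138576) - 36750) = -6*(22993/23096 - 36750) = -6*(-848755007/23096) = 2546265021/11548 ≈ 2.2049e+5)
a(f, m) = 1 (a(f, m) = sqrt(0 + 1) = sqrt(1) = 1)
N = 5123755525/11548 (N = 2546265021/11548 + 223198 = 5123755525/11548 ≈ 4.4369e+5)
z = -55319 (z = -3 + (349*(-317) + 1)/2 = -3 + (-110633 + 1)/2 = -3 + (1/2)*(-110632) = -3 - 55316 = -55319)
N/z = (5123755525/11548)/(-55319) = (5123755525/11548)*(-1/55319) = -109016075/13591996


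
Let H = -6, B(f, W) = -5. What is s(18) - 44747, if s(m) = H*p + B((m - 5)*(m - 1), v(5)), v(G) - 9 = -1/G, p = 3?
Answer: -44770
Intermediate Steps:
v(G) = 9 - 1/G
s(m) = -23 (s(m) = -6*3 - 5 = -18 - 5 = -23)
s(18) - 44747 = -23 - 44747 = -44770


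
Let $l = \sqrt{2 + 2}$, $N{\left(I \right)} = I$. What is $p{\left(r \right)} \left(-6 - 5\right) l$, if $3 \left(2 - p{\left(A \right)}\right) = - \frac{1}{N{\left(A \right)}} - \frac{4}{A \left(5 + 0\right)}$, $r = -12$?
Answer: $- \frac{429}{10} \approx -42.9$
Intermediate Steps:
$l = 2$ ($l = \sqrt{4} = 2$)
$p{\left(A \right)} = 2 + \frac{3}{5 A}$ ($p{\left(A \right)} = 2 - \frac{- \frac{1}{A} - \frac{4}{A \left(5 + 0\right)}}{3} = 2 - \frac{- \frac{1}{A} - \frac{4}{A 5}}{3} = 2 - \frac{- \frac{1}{A} - \frac{4}{5 A}}{3} = 2 - \frac{\left(- \frac{9}{5}\right) \frac{1}{A}}{3} = 2 + \frac{3}{5 A}$)
$p{\left(r \right)} \left(-6 - 5\right) l = \left(2 + \frac{3}{5 \left(-12\right)}\right) \left(-6 - 5\right) 2 = \left(2 + \frac{3}{5} \left(- \frac{1}{12}\right)\right) \left(\left(-11\right) 2\right) = \left(2 - \frac{1}{20}\right) \left(-22\right) = \frac{39}{20} \left(-22\right) = - \frac{429}{10}$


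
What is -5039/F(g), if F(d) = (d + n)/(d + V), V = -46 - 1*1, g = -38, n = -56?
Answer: -428315/94 ≈ -4556.5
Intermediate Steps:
V = -47 (V = -46 - 1 = -47)
F(d) = (-56 + d)/(-47 + d) (F(d) = (d - 56)/(d - 47) = (-56 + d)/(-47 + d))
-5039/F(g) = -5039*(-47 - 38)/(-56 - 38) = -5039/(-94/(-85)) = -5039/((-1/85*(-94))) = -5039/94/85 = -5039*85/94 = -428315/94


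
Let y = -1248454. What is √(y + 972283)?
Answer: I*√276171 ≈ 525.52*I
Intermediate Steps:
√(y + 972283) = √(-1248454 + 972283) = √(-276171) = I*√276171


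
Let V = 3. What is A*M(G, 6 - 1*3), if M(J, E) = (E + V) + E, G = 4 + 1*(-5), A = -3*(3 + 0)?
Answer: -81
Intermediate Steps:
A = -9 (A = -3*3 = -9)
G = -1 (G = 4 - 5 = -1)
M(J, E) = 3 + 2*E (M(J, E) = (E + 3) + E = (3 + E) + E = 3 + 2*E)
A*M(G, 6 - 1*3) = -9*(3 + 2*(6 - 1*3)) = -9*(3 + 2*(6 - 3)) = -9*(3 + 2*3) = -9*(3 + 6) = -9*9 = -81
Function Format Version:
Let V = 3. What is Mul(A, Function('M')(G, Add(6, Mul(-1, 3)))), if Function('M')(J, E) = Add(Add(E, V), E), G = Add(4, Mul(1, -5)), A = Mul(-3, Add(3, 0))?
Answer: -81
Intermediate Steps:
A = -9 (A = Mul(-3, 3) = -9)
G = -1 (G = Add(4, -5) = -1)
Function('M')(J, E) = Add(3, Mul(2, E)) (Function('M')(J, E) = Add(Add(E, 3), E) = Add(Add(3, E), E) = Add(3, Mul(2, E)))
Mul(A, Function('M')(G, Add(6, Mul(-1, 3)))) = Mul(-9, Add(3, Mul(2, Add(6, Mul(-1, 3))))) = Mul(-9, Add(3, Mul(2, Add(6, -3)))) = Mul(-9, Add(3, Mul(2, 3))) = Mul(-9, Add(3, 6)) = Mul(-9, 9) = -81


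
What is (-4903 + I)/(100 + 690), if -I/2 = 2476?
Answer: -1971/158 ≈ -12.475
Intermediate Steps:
I = -4952 (I = -2*2476 = -4952)
(-4903 + I)/(100 + 690) = (-4903 - 4952)/(100 + 690) = -9855/790 = -9855*1/790 = -1971/158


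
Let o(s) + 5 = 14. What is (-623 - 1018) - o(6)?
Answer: -1650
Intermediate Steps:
o(s) = 9 (o(s) = -5 + 14 = 9)
(-623 - 1018) - o(6) = (-623 - 1018) - 1*9 = -1641 - 9 = -1650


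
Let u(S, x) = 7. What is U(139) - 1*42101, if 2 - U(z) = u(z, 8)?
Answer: -42106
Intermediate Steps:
U(z) = -5 (U(z) = 2 - 1*7 = 2 - 7 = -5)
U(139) - 1*42101 = -5 - 1*42101 = -5 - 42101 = -42106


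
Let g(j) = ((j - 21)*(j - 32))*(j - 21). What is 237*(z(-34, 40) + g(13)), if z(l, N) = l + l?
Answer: -304308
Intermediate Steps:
z(l, N) = 2*l
g(j) = (-21 + j)**2*(-32 + j) (g(j) = ((-21 + j)*(-32 + j))*(-21 + j) = ((-32 + j)*(-21 + j))*(-21 + j) = (-21 + j)**2*(-32 + j))
237*(z(-34, 40) + g(13)) = 237*(2*(-34) + (-21 + 13)**2*(-32 + 13)) = 237*(-68 + (-8)**2*(-19)) = 237*(-68 + 64*(-19)) = 237*(-68 - 1216) = 237*(-1284) = -304308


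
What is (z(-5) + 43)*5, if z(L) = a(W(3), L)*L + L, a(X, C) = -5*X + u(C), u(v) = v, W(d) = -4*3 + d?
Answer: -810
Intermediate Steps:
W(d) = -12 + d
a(X, C) = C - 5*X (a(X, C) = -5*X + C = C - 5*X)
z(L) = L + L*(45 + L) (z(L) = (L - 5*(-12 + 3))*L + L = (L - 5*(-9))*L + L = (L + 45)*L + L = (45 + L)*L + L = L*(45 + L) + L = L + L*(45 + L))
(z(-5) + 43)*5 = (-5*(46 - 5) + 43)*5 = (-5*41 + 43)*5 = (-205 + 43)*5 = -162*5 = -810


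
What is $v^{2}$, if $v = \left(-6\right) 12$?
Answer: $5184$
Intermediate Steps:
$v = -72$
$v^{2} = \left(-72\right)^{2} = 5184$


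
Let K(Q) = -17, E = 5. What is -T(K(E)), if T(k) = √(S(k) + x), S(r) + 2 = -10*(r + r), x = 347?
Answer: -√685 ≈ -26.173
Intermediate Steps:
S(r) = -2 - 20*r (S(r) = -2 - 10*(r + r) = -2 - 20*r)
T(k) = √(345 - 20*k) (T(k) = √((-2 - 20*k) + 347) = √(345 - 20*k))
-T(K(E)) = -√(345 - 20*(-17)) = -√(345 + 340) = -√685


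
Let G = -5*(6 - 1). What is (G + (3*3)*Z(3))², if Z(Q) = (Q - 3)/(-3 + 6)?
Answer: 625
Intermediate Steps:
Z(Q) = -1 + Q/3 (Z(Q) = (-3 + Q)/3 = (-3 + Q)*(⅓) = -1 + Q/3)
G = -25 (G = -5*5 = -25)
(G + (3*3)*Z(3))² = (-25 + (3*3)*(-1 + (⅓)*3))² = (-25 + 9*(-1 + 1))² = (-25 + 9*0)² = (-25 + 0)² = (-25)² = 625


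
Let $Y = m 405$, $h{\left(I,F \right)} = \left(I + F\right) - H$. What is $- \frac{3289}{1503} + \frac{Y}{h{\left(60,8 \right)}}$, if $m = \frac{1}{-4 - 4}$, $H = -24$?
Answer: $- \frac{3029419}{1106208} \approx -2.7386$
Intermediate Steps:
$h{\left(I,F \right)} = 24 + F + I$ ($h{\left(I,F \right)} = \left(I + F\right) - -24 = \left(F + I\right) + 24 = 24 + F + I$)
$m = - \frac{1}{8}$ ($m = \frac{1}{-8} = - \frac{1}{8} \approx -0.125$)
$Y = - \frac{405}{8}$ ($Y = \left(- \frac{1}{8}\right) 405 = - \frac{405}{8} \approx -50.625$)
$- \frac{3289}{1503} + \frac{Y}{h{\left(60,8 \right)}} = - \frac{3289}{1503} - \frac{405}{8 \left(24 + 8 + 60\right)} = \left(-3289\right) \frac{1}{1503} - \frac{405}{8 \cdot 92} = - \frac{3289}{1503} - \frac{405}{736} = - \frac{3029419}{1106208}$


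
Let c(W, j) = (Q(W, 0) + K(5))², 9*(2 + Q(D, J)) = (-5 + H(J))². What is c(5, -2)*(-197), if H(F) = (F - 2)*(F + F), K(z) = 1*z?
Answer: -532688/81 ≈ -6576.4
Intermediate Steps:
K(z) = z
H(F) = 2*F*(-2 + F) (H(F) = (-2 + F)*(2*F) = 2*F*(-2 + F))
Q(D, J) = -2 + (-5 + 2*J*(-2 + J))²/9
c(W, j) = 2704/81 (c(W, j) = ((-2 + (-5 + 2*0*(-2 + 0))²/9) + 5)² = ((-2 + (-5 + 2*0*(-2))²/9) + 5)² = ((-2 + (-5 + 0)²/9) + 5)² = ((-2 + (⅑)*(-5)²) + 5)² = ((-2 + (⅑)*25) + 5)² = ((-2 + 25/9) + 5)² = (7/9 + 5)² = (52/9)² = 2704/81)
c(5, -2)*(-197) = (2704/81)*(-197) = -532688/81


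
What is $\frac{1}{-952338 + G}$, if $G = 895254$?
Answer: $- \frac{1}{57084} \approx -1.7518 \cdot 10^{-5}$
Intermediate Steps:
$\frac{1}{-952338 + G} = \frac{1}{-952338 + 895254} = \frac{1}{-57084} = - \frac{1}{57084}$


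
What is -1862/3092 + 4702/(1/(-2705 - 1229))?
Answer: -28597395659/1546 ≈ -1.8498e+7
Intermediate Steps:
-1862/3092 + 4702/(1/(-2705 - 1229)) = -1862*1/3092 + 4702/(1/(-3934)) = -931/1546 + 4702/(-1/3934) = -931/1546 + 4702*(-3934) = -931/1546 - 18497668 = -28597395659/1546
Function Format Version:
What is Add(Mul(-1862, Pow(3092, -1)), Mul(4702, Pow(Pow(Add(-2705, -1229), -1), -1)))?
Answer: Rational(-28597395659, 1546) ≈ -1.8498e+7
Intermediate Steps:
Add(Mul(-1862, Pow(3092, -1)), Mul(4702, Pow(Pow(Add(-2705, -1229), -1), -1))) = Add(Mul(-1862, Rational(1, 3092)), Mul(4702, Pow(Pow(-3934, -1), -1))) = Add(Rational(-931, 1546), Mul(4702, Pow(Rational(-1, 3934), -1))) = Add(Rational(-931, 1546), Mul(4702, -3934)) = Add(Rational(-931, 1546), -18497668) = Rational(-28597395659, 1546)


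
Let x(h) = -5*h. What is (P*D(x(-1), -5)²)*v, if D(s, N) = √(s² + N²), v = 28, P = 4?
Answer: 5600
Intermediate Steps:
D(s, N) = √(N² + s²)
(P*D(x(-1), -5)²)*v = (4*(√((-5)² + (-5*(-1))²))²)*28 = (4*(√(25 + 5²))²)*28 = (4*(√(25 + 25))²)*28 = (4*(√50)²)*28 = (4*(5*√2)²)*28 = (4*50)*28 = 200*28 = 5600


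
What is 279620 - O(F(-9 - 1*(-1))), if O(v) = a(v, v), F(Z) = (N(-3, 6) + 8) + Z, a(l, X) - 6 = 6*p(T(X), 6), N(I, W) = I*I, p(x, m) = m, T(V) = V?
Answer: 279578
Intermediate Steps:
N(I, W) = I²
a(l, X) = 42 (a(l, X) = 6 + 6*6 = 6 + 36 = 42)
F(Z) = 17 + Z (F(Z) = ((-3)² + 8) + Z = (9 + 8) + Z = 17 + Z)
O(v) = 42
279620 - O(F(-9 - 1*(-1))) = 279620 - 1*42 = 279620 - 42 = 279578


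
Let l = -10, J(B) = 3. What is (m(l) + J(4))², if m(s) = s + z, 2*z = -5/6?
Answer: 7921/144 ≈ 55.007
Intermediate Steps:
z = -5/12 (z = (-5/6)/2 = (-5*⅙)/2 = (½)*(-⅚) = -5/12 ≈ -0.41667)
m(s) = -5/12 + s (m(s) = s - 5/12 = -5/12 + s)
(m(l) + J(4))² = ((-5/12 - 10) + 3)² = (-125/12 + 3)² = (-89/12)² = 7921/144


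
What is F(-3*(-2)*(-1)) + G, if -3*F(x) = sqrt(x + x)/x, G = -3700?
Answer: -3700 + I*sqrt(3)/9 ≈ -3700.0 + 0.19245*I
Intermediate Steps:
F(x) = -sqrt(2)/(3*sqrt(x)) (F(x) = -sqrt(x + x)/(3*x) = -sqrt(2*x)/(3*x) = -sqrt(2)*sqrt(x)/(3*x) = -sqrt(2)/(3*sqrt(x)))
F(-3*(-2)*(-1)) + G = -sqrt(2)/(3*sqrt(-3*(-2)*(-1))) - 3700 = -sqrt(2)/(3*sqrt(6*(-1))) - 3700 = -sqrt(2)/(3*sqrt(-6)) - 3700 = -sqrt(2)*(-I*sqrt(6)/6)/3 - 3700 = I*sqrt(3)/9 - 3700 = -3700 + I*sqrt(3)/9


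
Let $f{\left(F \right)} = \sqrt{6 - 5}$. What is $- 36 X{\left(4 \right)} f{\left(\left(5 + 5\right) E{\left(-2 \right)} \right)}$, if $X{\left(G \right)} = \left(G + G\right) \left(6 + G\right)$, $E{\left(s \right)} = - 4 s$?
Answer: $-2880$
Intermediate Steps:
$X{\left(G \right)} = 2 G \left(6 + G\right)$
$f{\left(F \right)} = 1$ ($f{\left(F \right)} = \sqrt{1} = 1$)
$- 36 X{\left(4 \right)} f{\left(\left(5 + 5\right) E{\left(-2 \right)} \right)} = - 36 \cdot 2 \cdot 4 \left(6 + 4\right) 1 = - 36 \cdot 2 \cdot 4 \cdot 10 \cdot 1 = \left(-36\right) 80 \cdot 1 = \left(-2880\right) 1 = -2880$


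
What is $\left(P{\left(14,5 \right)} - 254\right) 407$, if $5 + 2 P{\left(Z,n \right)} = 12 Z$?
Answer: $- \frac{140415}{2} \approx -70208.0$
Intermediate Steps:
$P{\left(Z,n \right)} = - \frac{5}{2} + 6 Z$ ($P{\left(Z,n \right)} = - \frac{5}{2} + \frac{12 Z}{2} = - \frac{5}{2} + 6 Z$)
$\left(P{\left(14,5 \right)} - 254\right) 407 = \left(\left(- \frac{5}{2} + 6 \cdot 14\right) - 254\right) 407 = \left(\left(- \frac{5}{2} + 84\right) - 254\right) 407 = \left(\frac{163}{2} - 254\right) 407 = \left(- \frac{345}{2}\right) 407 = - \frac{140415}{2}$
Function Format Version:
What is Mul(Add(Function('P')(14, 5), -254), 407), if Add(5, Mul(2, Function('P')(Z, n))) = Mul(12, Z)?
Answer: Rational(-140415, 2) ≈ -70208.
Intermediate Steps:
Function('P')(Z, n) = Add(Rational(-5, 2), Mul(6, Z)) (Function('P')(Z, n) = Add(Rational(-5, 2), Mul(Rational(1, 2), Mul(12, Z))) = Add(Rational(-5, 2), Mul(6, Z)))
Mul(Add(Function('P')(14, 5), -254), 407) = Mul(Add(Add(Rational(-5, 2), Mul(6, 14)), -254), 407) = Mul(Add(Add(Rational(-5, 2), 84), -254), 407) = Mul(Add(Rational(163, 2), -254), 407) = Mul(Rational(-345, 2), 407) = Rational(-140415, 2)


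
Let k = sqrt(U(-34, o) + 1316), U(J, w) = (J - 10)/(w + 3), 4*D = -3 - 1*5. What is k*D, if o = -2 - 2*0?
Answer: -4*sqrt(318) ≈ -71.330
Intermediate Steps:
D = -2 (D = (-3 - 1*5)/4 = (-3 - 5)/4 = (1/4)*(-8) = -2)
o = -2 (o = -2 + 0 = -2)
U(J, w) = (-10 + J)/(3 + w)
k = 2*sqrt(318) (k = sqrt((-10 - 34)/(3 - 2) + 1316) = sqrt(-44/1 + 1316) = sqrt(1*(-44) + 1316) = sqrt(-44 + 1316) = sqrt(1272) = 2*sqrt(318) ≈ 35.665)
k*D = (2*sqrt(318))*(-2) = -4*sqrt(318)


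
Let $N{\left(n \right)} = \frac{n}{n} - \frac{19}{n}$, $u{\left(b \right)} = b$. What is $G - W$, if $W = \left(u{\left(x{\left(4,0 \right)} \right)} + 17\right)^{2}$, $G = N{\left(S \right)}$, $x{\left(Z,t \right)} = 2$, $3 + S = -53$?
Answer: $- \frac{20141}{56} \approx -359.66$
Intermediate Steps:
$S = -56$ ($S = -3 - 53 = -56$)
$N{\left(n \right)} = 1 - \frac{19}{n}$
$G = \frac{75}{56}$ ($G = \frac{-19 - 56}{-56} = \left(- \frac{1}{56}\right) \left(-75\right) = \frac{75}{56} \approx 1.3393$)
$W = 361$ ($W = \left(2 + 17\right)^{2} = 19^{2} = 361$)
$G - W = \frac{75}{56} - 361 = - \frac{20141}{56}$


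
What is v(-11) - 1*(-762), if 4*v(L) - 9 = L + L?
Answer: 3035/4 ≈ 758.75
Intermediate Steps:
v(L) = 9/4 + L/2 (v(L) = 9/4 + (L + L)/4 = 9/4 + (2*L)/4 = 9/4 + L/2)
v(-11) - 1*(-762) = (9/4 + (½)*(-11)) - 1*(-762) = (9/4 - 11/2) + 762 = -13/4 + 762 = 3035/4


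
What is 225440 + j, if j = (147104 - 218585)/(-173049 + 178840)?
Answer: 1305451559/5791 ≈ 2.2543e+5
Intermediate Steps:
j = -71481/5791 ≈ -12.343
225440 + j = 225440 - 71481/5791 = 1305451559/5791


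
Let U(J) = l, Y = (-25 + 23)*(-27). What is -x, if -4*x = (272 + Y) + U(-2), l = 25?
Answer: 351/4 ≈ 87.750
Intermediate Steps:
Y = 54 (Y = -2*(-27) = 54)
U(J) = 25
x = -351/4 (x = -((272 + 54) + 25)/4 = -(326 + 25)/4 = -1/4*351 = -351/4 ≈ -87.750)
-x = -1*(-351/4) = 351/4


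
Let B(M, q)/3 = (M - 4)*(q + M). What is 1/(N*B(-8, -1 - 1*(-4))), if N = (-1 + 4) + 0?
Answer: 1/540 ≈ 0.0018519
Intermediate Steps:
B(M, q) = 3*(-4 + M)*(M + q) (B(M, q) = 3*((M - 4)*(q + M)) = 3*((-4 + M)*(M + q)) = 3*(-4 + M)*(M + q))
N = 3 (N = 3 + 0 = 3)
1/(N*B(-8, -1 - 1*(-4))) = 1/(3*(-12*(-8) - 12*(-1 - 1*(-4)) + 3*(-8)² + 3*(-8)*(-1 - 1*(-4)))) = 1/(3*(96 - 12*(-1 + 4) + 3*64 + 3*(-8)*(-1 + 4))) = 1/(3*(96 - 12*3 + 192 + 3*(-8)*3)) = 1/(3*(96 - 36 + 192 - 72)) = 1/(3*180) = 1/540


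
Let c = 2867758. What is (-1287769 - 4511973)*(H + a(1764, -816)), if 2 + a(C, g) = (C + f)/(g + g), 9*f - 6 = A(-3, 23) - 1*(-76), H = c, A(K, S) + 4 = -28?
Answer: -61073580250718971/3672 ≈ -1.6632e+13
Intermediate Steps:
A(K, S) = -32 (A(K, S) = -4 - 28 = -32)
H = 2867758
f = 50/9 (f = 2/3 + (-32 - 1*(-76))/9 = 2/3 + (-32 + 76)/9 = 2/3 + (1/9)*44 = 2/3 + 44/9 = 50/9 ≈ 5.5556)
a(C, g) = -2 + (50/9 + C)/(2*g) (a(C, g) = -2 + (C + 50/9)/(g + g) = -2 + (50/9 + C)/((2*g)) = -2 + (50/9 + C)*(1/(2*g)) = -2 + (50/9 + C)/(2*g))
(-1287769 - 4511973)*(H + a(1764, -816)) = (-1287769 - 4511973)*(2867758 + (1/18)*(50 - 36*(-816) + 9*1764)/(-816)) = -5799742*(2867758 + (1/18)*(-1/816)*(50 + 29376 + 15876)) = -5799742*(2867758 + (1/18)*(-1/816)*45302) = -5799742*(2867758 - 22651/7344) = -5799742*21060792101/7344 = -61073580250718971/3672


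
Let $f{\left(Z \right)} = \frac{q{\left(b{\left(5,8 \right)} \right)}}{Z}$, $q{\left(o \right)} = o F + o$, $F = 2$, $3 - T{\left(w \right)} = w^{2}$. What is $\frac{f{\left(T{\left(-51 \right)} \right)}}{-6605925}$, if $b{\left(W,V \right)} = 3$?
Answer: $\frac{1}{1906910350} \approx 5.2441 \cdot 10^{-10}$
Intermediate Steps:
$T{\left(w \right)} = 3 - w^{2}$
$q{\left(o \right)} = 3 o$ ($q{\left(o \right)} = o 2 + o = 2 o + o = 3 o$)
$f{\left(Z \right)} = \frac{9}{Z}$ ($f{\left(Z \right)} = \frac{3 \cdot 3}{Z} = \frac{9}{Z}$)
$\frac{f{\left(T{\left(-51 \right)} \right)}}{-6605925} = \frac{9 \frac{1}{3 - \left(-51\right)^{2}}}{-6605925} = \frac{9}{3 - 2601} \left(- \frac{1}{6605925}\right) = \frac{9}{-2598} \left(- \frac{1}{6605925}\right) = 9 \left(- \frac{1}{2598}\right) \left(- \frac{1}{6605925}\right) = \left(- \frac{3}{866}\right) \left(- \frac{1}{6605925}\right) = \frac{1}{1906910350}$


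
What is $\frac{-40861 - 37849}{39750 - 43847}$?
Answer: $\frac{4630}{241} \approx 19.212$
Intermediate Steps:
$\frac{-40861 - 37849}{39750 - 43847} = - \frac{78710}{-4097} = \left(-78710\right) \left(- \frac{1}{4097}\right) = \frac{4630}{241}$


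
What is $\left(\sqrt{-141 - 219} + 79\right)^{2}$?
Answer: $5881 + 948 i \sqrt{10} \approx 5881.0 + 2997.8 i$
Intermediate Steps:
$\left(\sqrt{-141 - 219} + 79\right)^{2} = \left(\sqrt{-360} + 79\right)^{2} = \left(6 i \sqrt{10} + 79\right)^{2} = \left(79 + 6 i \sqrt{10}\right)^{2}$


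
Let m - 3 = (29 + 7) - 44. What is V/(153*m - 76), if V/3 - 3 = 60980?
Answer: -182949/841 ≈ -217.54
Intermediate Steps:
V = 182949 (V = 9 + 3*60980 = 9 + 182940 = 182949)
m = -5 (m = 3 + ((29 + 7) - 44) = 3 + (36 - 44) = 3 - 8 = -5)
V/(153*m - 76) = 182949/(153*(-5) - 76) = 182949/(-765 - 76) = 182949/(-841) = 182949*(-1/841) = -182949/841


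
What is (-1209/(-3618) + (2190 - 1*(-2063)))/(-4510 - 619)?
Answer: -5129521/6185574 ≈ -0.82927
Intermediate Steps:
(-1209/(-3618) + (2190 - 1*(-2063)))/(-4510 - 619) = (-1209*(-1/3618) + (2190 + 2063))/(-5129) = (403/1206 + 4253)*(-1/5129) = (5129521/1206)*(-1/5129) = -5129521/6185574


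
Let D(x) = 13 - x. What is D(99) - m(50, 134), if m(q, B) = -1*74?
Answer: -12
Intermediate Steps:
m(q, B) = -74
D(99) - m(50, 134) = (13 - 1*99) - 1*(-74) = (13 - 99) + 74 = -86 + 74 = -12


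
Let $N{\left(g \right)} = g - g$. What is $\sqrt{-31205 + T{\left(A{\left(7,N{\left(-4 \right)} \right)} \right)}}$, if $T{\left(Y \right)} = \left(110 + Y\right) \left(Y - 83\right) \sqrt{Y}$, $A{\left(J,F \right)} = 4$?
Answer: $i \sqrt{49217} \approx 221.85 i$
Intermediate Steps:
$N{\left(g \right)} = 0$
$T{\left(Y \right)} = \sqrt{Y} \left(-83 + Y\right) \left(110 + Y\right)$ ($T{\left(Y \right)} = \left(110 + Y\right) \left(-83 + Y\right) \sqrt{Y} = \left(-83 + Y\right) \left(110 + Y\right) \sqrt{Y} = \sqrt{Y} \left(-83 + Y\right) \left(110 + Y\right)$)
$\sqrt{-31205 + T{\left(A{\left(7,N{\left(-4 \right)} \right)} \right)}} = \sqrt{-31205 + \sqrt{4} \left(-9130 + 4^{2} + 27 \cdot 4\right)} = \sqrt{-31205 + 2 \left(-9130 + 16 + 108\right)} = \sqrt{-31205 + 2 \left(-9006\right)} = \sqrt{-31205 - 18012} = \sqrt{-49217} = i \sqrt{49217}$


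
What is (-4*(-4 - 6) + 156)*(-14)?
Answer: -2744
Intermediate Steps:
(-4*(-4 - 6) + 156)*(-14) = (-4*(-10) + 156)*(-14) = (40 + 156)*(-14) = 196*(-14) = -2744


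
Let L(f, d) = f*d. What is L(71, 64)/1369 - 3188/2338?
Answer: 3129750/1600361 ≈ 1.9557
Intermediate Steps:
L(f, d) = d*f
L(71, 64)/1369 - 3188/2338 = (64*71)/1369 - 3188/2338 = 4544*(1/1369) - 3188*1/2338 = 4544/1369 - 1594/1169 = 3129750/1600361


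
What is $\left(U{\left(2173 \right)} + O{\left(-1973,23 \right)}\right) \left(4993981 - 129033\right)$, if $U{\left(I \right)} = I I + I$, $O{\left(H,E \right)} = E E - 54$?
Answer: $22984821426996$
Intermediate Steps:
$O{\left(H,E \right)} = -54 + E^{2}$ ($O{\left(H,E \right)} = E^{2} - 54 = -54 + E^{2}$)
$U{\left(I \right)} = I + I^{2}$ ($U{\left(I \right)} = I^{2} + I = I + I^{2}$)
$\left(U{\left(2173 \right)} + O{\left(-1973,23 \right)}\right) \left(4993981 - 129033\right) = \left(2173 \left(1 + 2173\right) - \left(54 - 23^{2}\right)\right) \left(4993981 - 129033\right) = \left(2173 \cdot 2174 + \left(-54 + 529\right)\right) 4864948 = \left(4724102 + 475\right) 4864948 = 4724577 \cdot 4864948 = 22984821426996$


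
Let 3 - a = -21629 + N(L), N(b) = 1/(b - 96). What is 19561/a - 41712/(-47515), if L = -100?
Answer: 359024001916/201457565595 ≈ 1.7821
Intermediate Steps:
N(b) = 1/(-96 + b)
a = 4239873/196 (a = 3 - (-21629 + 1/(-96 - 100)) = 3 - (-21629 + 1/(-196)) = 3 - (-21629 - 1/196) = 3 - 1*(-4239285/196) = 3 + 4239285/196 = 4239873/196 ≈ 21632.)
19561/a - 41712/(-47515) = 19561/(4239873/196) - 41712/(-47515) = 19561*(196/4239873) - 41712*(-1/47515) = 3833956/4239873 + 41712/47515 = 359024001916/201457565595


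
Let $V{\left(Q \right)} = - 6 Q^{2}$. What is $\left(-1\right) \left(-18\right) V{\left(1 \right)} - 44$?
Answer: $-152$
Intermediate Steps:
$\left(-1\right) \left(-18\right) V{\left(1 \right)} - 44 = \left(-1\right) \left(-18\right) \left(- 6 \cdot 1^{2}\right) - 44 = 18 \left(\left(-6\right) 1\right) - 44 = 18 \left(-6\right) - 44 = -108 - 44 = -152$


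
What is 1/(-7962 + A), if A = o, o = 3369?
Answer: -1/4593 ≈ -0.00021772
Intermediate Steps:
A = 3369
1/(-7962 + A) = 1/(-7962 + 3369) = 1/(-4593) = -1/4593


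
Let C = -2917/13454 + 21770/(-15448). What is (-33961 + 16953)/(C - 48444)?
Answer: 883724590784/2517203143361 ≈ 0.35107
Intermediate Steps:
C = -84488849/51959348 (C = -2917*1/13454 + 21770*(-1/15448) = -2917/13454 - 10885/7724 = -84488849/51959348 ≈ -1.6261)
(-33961 + 16953)/(C - 48444) = (-33961 + 16953)/(-84488849/51959348 - 48444) = -17008/(-2517203143361/51959348) = -17008*(-51959348/2517203143361) = 883724590784/2517203143361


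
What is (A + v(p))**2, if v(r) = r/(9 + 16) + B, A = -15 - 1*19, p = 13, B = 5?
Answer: 506944/625 ≈ 811.11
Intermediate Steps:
A = -34 (A = -15 - 19 = -34)
v(r) = 5 + r/25 (v(r) = r/(9 + 16) + 5 = r/25 + 5 = 5 + r/25)
(A + v(p))**2 = (-34 + (5 + (1/25)*13))**2 = (-34 + (5 + 13/25))**2 = (-34 + 138/25)**2 = (-712/25)**2 = 506944/625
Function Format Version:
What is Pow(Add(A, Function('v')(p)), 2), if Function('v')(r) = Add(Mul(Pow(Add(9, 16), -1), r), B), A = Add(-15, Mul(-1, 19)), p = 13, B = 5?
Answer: Rational(506944, 625) ≈ 811.11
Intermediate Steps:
A = -34 (A = Add(-15, -19) = -34)
Function('v')(r) = Add(5, Mul(Rational(1, 25), r)) (Function('v')(r) = Add(Mul(Pow(Add(9, 16), -1), r), 5) = Add(Mul(Pow(25, -1), r), 5) = Add(Mul(Rational(1, 25), r), 5) = Add(5, Mul(Rational(1, 25), r)))
Pow(Add(A, Function('v')(p)), 2) = Pow(Add(-34, Add(5, Mul(Rational(1, 25), 13))), 2) = Pow(Add(-34, Add(5, Rational(13, 25))), 2) = Pow(Add(-34, Rational(138, 25)), 2) = Pow(Rational(-712, 25), 2) = Rational(506944, 625)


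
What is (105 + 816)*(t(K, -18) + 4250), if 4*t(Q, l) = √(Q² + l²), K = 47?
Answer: 3914250 + 921*√2533/4 ≈ 3.9258e+6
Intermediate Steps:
t(Q, l) = √(Q² + l²)/4
(105 + 816)*(t(K, -18) + 4250) = (105 + 816)*(√(47² + (-18)²)/4 + 4250) = 921*(√(2209 + 324)/4 + 4250) = 921*(√2533/4 + 4250) = 921*(4250 + √2533/4) = 3914250 + 921*√2533/4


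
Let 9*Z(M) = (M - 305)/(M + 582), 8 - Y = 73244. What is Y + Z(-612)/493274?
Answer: -9753861958363/133183980 ≈ -73236.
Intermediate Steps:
Y = -73236 (Y = 8 - 1*73244 = 8 - 73244 = -73236)
Z(M) = (-305 + M)/(9*(582 + M)) (Z(M) = ((M - 305)/(M + 582))/9 = ((-305 + M)/(582 + M))/9 = (-305 + M)/(9*(582 + M)))
Y + Z(-612)/493274 = -73236 + ((-305 - 612)/(9*(582 - 612)))/493274 = -73236 + ((1/9)*(-917)/(-30))*(1/493274) = -73236 + ((1/9)*(-1/30)*(-917))*(1/493274) = -73236 + (917/270)*(1/493274) = -73236 + 917/133183980 = -9753861958363/133183980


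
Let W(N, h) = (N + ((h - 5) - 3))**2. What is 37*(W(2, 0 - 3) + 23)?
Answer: 3848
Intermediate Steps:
W(N, h) = (-8 + N + h)**2 (W(N, h) = (N + ((-5 + h) - 3))**2 = (N + (-8 + h))**2 = (-8 + N + h)**2)
37*(W(2, 0 - 3) + 23) = 37*((-8 + 2 + (0 - 3))**2 + 23) = 37*((-8 + 2 - 3)**2 + 23) = 37*((-9)**2 + 23) = 37*(81 + 23) = 37*104 = 3848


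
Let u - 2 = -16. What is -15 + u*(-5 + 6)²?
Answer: -29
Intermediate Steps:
u = -14 (u = 2 - 16 = -14)
-15 + u*(-5 + 6)² = -15 - 14*(-5 + 6)² = -15 - 14*1² = -15 - 14*1 = -15 - 14 = -29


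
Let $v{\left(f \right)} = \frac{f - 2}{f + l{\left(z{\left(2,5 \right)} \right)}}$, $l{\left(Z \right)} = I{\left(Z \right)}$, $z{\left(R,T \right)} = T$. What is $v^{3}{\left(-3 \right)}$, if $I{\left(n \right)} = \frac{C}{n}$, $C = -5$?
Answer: $\frac{125}{64} \approx 1.9531$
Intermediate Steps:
$I{\left(n \right)} = - \frac{5}{n}$
$l{\left(Z \right)} = - \frac{5}{Z}$
$v{\left(f \right)} = \frac{-2 + f}{-1 + f}$ ($v{\left(f \right)} = \frac{f - 2}{f - \frac{5}{5}} = \frac{-2 + f}{f - 1} = \frac{-2 + f}{-1 + f}$)
$v^{3}{\left(-3 \right)} = \left(\frac{-2 - 3}{-1 - 3}\right)^{3} = \left(\frac{1}{-4} \left(-5\right)\right)^{3} = \left(\left(- \frac{1}{4}\right) \left(-5\right)\right)^{3} = \left(\frac{5}{4}\right)^{3} = \frac{125}{64}$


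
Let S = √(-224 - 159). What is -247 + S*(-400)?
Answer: -247 - 400*I*√383 ≈ -247.0 - 7828.2*I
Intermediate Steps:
S = I*√383 (S = √(-383) = I*√383 ≈ 19.57*I)
-247 + S*(-400) = -247 + (I*√383)*(-400) = -247 - 400*I*√383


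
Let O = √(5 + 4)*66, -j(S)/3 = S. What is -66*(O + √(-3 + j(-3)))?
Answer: -13068 - 66*√6 ≈ -13230.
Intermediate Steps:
j(S) = -3*S
O = 198 (O = √9*66 = 3*66 = 198)
-66*(O + √(-3 + j(-3))) = -66*(198 + √(-3 - 3*(-3))) = -66*(198 + √(-3 + 9)) = -66*(198 + √6) = -13068 - 66*√6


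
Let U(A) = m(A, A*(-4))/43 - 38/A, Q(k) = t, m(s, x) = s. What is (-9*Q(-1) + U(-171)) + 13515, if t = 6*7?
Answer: 5082566/387 ≈ 13133.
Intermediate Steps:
t = 42
Q(k) = 42
U(A) = -38/A + A/43 (U(A) = A/43 - 38/A = -38/A + A/43)
(-9*Q(-1) + U(-171)) + 13515 = (-9*42 + (-38/(-171) + (1/43)*(-171))) + 13515 = (-378 + (-38*(-1/171) - 171/43)) + 13515 = (-378 + (2/9 - 171/43)) + 13515 = (-378 - 1453/387) + 13515 = -147739/387 + 13515 = 5082566/387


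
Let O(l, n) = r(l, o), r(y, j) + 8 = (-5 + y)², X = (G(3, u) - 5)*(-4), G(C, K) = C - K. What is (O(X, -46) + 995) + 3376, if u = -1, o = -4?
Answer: 4364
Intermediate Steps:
X = 4 (X = ((3 - 1*(-1)) - 5)*(-4) = ((3 + 1) - 5)*(-4) = (4 - 5)*(-4) = -1*(-4) = 4)
r(y, j) = -8 + (-5 + y)²
O(l, n) = -8 + (-5 + l)²
(O(X, -46) + 995) + 3376 = ((-8 + (-5 + 4)²) + 995) + 3376 = ((-8 + (-1)²) + 995) + 3376 = ((-8 + 1) + 995) + 3376 = (-7 + 995) + 3376 = 988 + 3376 = 4364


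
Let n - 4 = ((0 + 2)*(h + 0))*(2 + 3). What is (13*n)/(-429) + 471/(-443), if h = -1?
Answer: -4295/4873 ≈ -0.88139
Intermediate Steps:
n = -6 (n = 4 + ((0 + 2)*(-1 + 0))*(2 + 3) = 4 + (2*(-1))*5 = 4 - 2*5 = 4 - 10 = -6)
(13*n)/(-429) + 471/(-443) = (13*(-6))/(-429) + 471/(-443) = -78*(-1/429) + 471*(-1/443) = 2/11 - 471/443 = -4295/4873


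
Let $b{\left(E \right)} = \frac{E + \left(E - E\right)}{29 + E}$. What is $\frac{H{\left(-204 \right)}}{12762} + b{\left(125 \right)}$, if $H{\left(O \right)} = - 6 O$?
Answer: $\frac{99097}{109186} \approx 0.9076$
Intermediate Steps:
$b{\left(E \right)} = \frac{E}{29 + E}$ ($b{\left(E \right)} = \frac{E + 0}{29 + E} = \frac{E}{29 + E}$)
$\frac{H{\left(-204 \right)}}{12762} + b{\left(125 \right)} = \frac{\left(-6\right) \left(-204\right)}{12762} + \frac{125}{29 + 125} = 1224 \cdot \frac{1}{12762} + \frac{125}{154} = \frac{68}{709} + 125 \cdot \frac{1}{154} = \frac{68}{709} + \frac{125}{154} = \frac{99097}{109186}$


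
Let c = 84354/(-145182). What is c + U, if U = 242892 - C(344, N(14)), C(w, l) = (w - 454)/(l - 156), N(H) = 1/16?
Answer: 2932736071491/12074303 ≈ 2.4289e+5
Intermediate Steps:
N(H) = 1/16
C(w, l) = (-454 + w)/(-156 + l)
c = -14059/24197 (c = 84354*(-1/145182) = -14059/24197 ≈ -0.58102)
U = 121202756/499 (U = 242892 - (-454 + 344)/(-156 + 1/16) = 242892 - (-110)/(-2495/16) = 242892 - (-16)*(-110)/2495 = 242892 - 1*352/499 = 242892 - 352/499 = 121202756/499 ≈ 2.4289e+5)
c + U = -14059/24197 + 121202756/499 = 2932736071491/12074303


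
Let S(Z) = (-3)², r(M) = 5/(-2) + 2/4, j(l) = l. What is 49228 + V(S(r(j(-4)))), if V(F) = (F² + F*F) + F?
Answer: 49399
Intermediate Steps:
r(M) = -2 (r(M) = 5*(-½) + 2*(¼) = -5/2 + ½ = -2)
S(Z) = 9
V(F) = F + 2*F² (V(F) = (F² + F²) + F = 2*F² + F = F + 2*F²)
49228 + V(S(r(j(-4)))) = 49228 + 9*(1 + 2*9) = 49228 + 9*(1 + 18) = 49228 + 9*19 = 49228 + 171 = 49399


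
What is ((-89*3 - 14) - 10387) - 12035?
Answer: -22703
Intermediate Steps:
((-89*3 - 14) - 10387) - 12035 = ((-267 - 14) - 10387) - 12035 = (-281 - 10387) - 12035 = -10668 - 12035 = -22703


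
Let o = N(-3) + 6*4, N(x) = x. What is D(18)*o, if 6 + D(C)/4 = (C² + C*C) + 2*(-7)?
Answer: 52752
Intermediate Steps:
D(C) = -80 + 8*C² (D(C) = -24 + 4*((C² + C*C) + 2*(-7)) = -24 + 4*((C² + C²) - 14) = -24 + 4*(2*C² - 14) = -24 + 4*(-14 + 2*C²) = -24 + (-56 + 8*C²) = -80 + 8*C²)
o = 21 (o = -3 + 6*4 = -3 + 24 = 21)
D(18)*o = (-80 + 8*18²)*21 = (-80 + 8*324)*21 = (-80 + 2592)*21 = 2512*21 = 52752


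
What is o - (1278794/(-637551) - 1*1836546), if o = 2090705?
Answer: 2503824081095/637551 ≈ 3.9273e+6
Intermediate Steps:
o - (1278794/(-637551) - 1*1836546) = 2090705 - (1278794/(-637551) - 1*1836546) = 2090705 - (1278794*(-1/637551) - 1836546) = 2090705 - (-1278794/637551 - 1836546) = 2090705 - 1*(-1170893017640/637551) = 2090705 + 1170893017640/637551 = 2503824081095/637551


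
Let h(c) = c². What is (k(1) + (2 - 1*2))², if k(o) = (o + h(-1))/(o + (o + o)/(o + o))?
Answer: 1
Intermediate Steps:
k(o) = 1 (k(o) = (o + (-1)²)/(o + (o + o)/(o + o)) = (o + 1)/(o + (2*o)/((2*o))) = (1 + o)/(o + (2*o)*(1/(2*o))) = (1 + o)/(o + 1) = (1 + o)/(1 + o) = 1)
(k(1) + (2 - 1*2))² = (1 + (2 - 1*2))² = (1 + (2 - 2))² = (1 + 0)² = 1² = 1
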